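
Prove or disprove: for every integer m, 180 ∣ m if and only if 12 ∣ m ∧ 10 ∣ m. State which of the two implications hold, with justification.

(→) If 180 ∣ m, write m = 180q. Since 180 = 15·12, m = 12·(15q), so 12 ∣ m; and since 180 = 18·10, m = 10·(18q), so 10 ∣ m.

(←) This fails: take m = 60. Both 12 ∣ 60 and 10 ∣ 60, yet 60 is not a multiple of 180 (since 60 = 0·180 + 60), so 180 ∤ 60.

Only the forward direction holds.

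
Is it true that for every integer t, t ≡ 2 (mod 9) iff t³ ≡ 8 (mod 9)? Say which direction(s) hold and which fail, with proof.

[⇒] Suppose t ≡ 2 (mod 9). Write t = 9j + 2. Then (9j + 2)³ = 729j³ + 486j² + 108j + 8 = 9(81j³ + 54j² + 12j) + 8, so t³ ≡ 8 (mod 9).

[⇐] This fails: take t = 5. Then 5³ = 125 ≡ 8 (mod 9), yet 5 ≡ 5 (mod 9), not 2.

The forward direction holds; the converse fails.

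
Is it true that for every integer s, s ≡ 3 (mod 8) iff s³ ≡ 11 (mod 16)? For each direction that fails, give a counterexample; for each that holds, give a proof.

The forward direction fails; the converse holds.

[⇒] This fails: take s = 11. Then 11 ≡ 3 (mod 8), but 11³ = 1331 ≡ 3 (mod 16), not 11.

[⇐] Conversely, the residues r modulo 16 with r³ ≡ 11 (mod 16) are exactly {3}, and each is ≡ 3 (mod 8).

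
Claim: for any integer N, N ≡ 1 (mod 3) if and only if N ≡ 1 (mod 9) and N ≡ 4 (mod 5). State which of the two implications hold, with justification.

(⟹) This fails: N = 1 gives 1 ≡ 1 (mod 3) but 1 ≡ 1 (mod 5), so the conjunction on the right does not hold.

(⟸) Conversely, if N ≡ 1 (mod 9) and N ≡ 4 (mod 5), then by the Chinese remainder theorem N ≡ 19 (mod 45). Since 19 ≡ 1 (mod 3) and 3 ∣ 45, we get N ≡ 1 (mod 3).

Only the reverse direction holds.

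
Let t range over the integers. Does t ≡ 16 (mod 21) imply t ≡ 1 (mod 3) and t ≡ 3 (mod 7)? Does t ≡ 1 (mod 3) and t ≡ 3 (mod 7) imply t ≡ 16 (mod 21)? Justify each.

(⟹) This fails: t = 16 gives 16 ≡ 16 (mod 21) but 16 ≡ 2 (mod 7), so the conjunction on the right does not hold.

(⟸) This fails: t = 10 satisfies both congruences on the right (10 ≡ 1 mod 3 and 10 ≡ 3 mod 7) yet 10 ≡ 10 (mod 21), not 16.

(⇒) fails and (⇐) fails.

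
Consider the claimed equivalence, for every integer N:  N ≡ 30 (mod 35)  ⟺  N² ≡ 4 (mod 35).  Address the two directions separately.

(⇒) This fails: take N = 30. Then 30 ≡ 30 (mod 35), but 30² = 900 ≡ 25 (mod 35), not 4.

(⇐) This fails: take N = 2. Then 2² = 4 ≡ 4 (mod 35), yet 2 ≡ 2 (mod 35), not 30.

(⇒) fails and (⇐) fails.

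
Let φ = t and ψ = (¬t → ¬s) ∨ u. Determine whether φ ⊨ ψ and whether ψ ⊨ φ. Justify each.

(⇒) Assume the antecedent. If u is true, (¬t → ¬s) ∨ u reduces to true regardless of the other variables. If u is false, the antecedent forces (u = F, t = T, s = F) or (u = F, t = T, s = T), and (¬t → ¬s) ∨ u holds there. Either way (¬t → ¬s) ∨ u holds.

(⇐) This fails. Under u = F, t = F, s = F, the left side is false but the right side is true.

Only the forward direction holds.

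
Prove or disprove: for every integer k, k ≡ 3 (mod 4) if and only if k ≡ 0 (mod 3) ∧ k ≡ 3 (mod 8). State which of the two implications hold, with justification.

(←) If k ≡ 0 (mod 3) and k ≡ 3 (mod 8), then by the Chinese remainder theorem k ≡ 3 (mod 24). Since 3 ≡ 3 (mod 4) and 4 ∣ 24, we get k ≡ 3 (mod 4).

(→) This fails: k = 7 gives 7 ≡ 3 (mod 4) but 7 ≡ 1 (mod 3), so the conjunction on the right does not hold.

Not equivalent: only (⇐) holds.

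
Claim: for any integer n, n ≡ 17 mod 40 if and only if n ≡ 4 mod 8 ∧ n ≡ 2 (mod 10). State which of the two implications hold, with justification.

(⇒) fails and (⇐) fails.

Forward direction. This fails: n = 17 gives 17 ≡ 17 (mod 40) but 17 ≡ 1 (mod 8), so the conjunction on the right does not hold.

Converse. This fails: n = 12 satisfies both congruences on the right (12 ≡ 4 mod 8 and 12 ≡ 2 mod 10) yet 12 ≡ 12 (mod 40), not 17.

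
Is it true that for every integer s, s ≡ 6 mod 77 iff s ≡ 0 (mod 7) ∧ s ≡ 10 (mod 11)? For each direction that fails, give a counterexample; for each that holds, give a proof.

Both directions fail.

(⟹) This fails: s = 6 gives 6 ≡ 6 (mod 77) but 6 ≡ 6 (mod 7), so the conjunction on the right does not hold.

(⟸) This fails: s = 21 satisfies both congruences on the right (21 ≡ 0 mod 7 and 21 ≡ 10 mod 11) yet 21 ≡ 21 (mod 77), not 6.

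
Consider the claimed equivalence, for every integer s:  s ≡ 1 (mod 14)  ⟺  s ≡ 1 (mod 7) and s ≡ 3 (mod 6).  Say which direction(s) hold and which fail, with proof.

[⇒] This fails: s = 1 gives 1 ≡ 1 (mod 14) but 1 ≡ 1 (mod 6), so the conjunction on the right does not hold.

[⇐] Conversely, if s ≡ 1 (mod 7) and s ≡ 3 (mod 6), then by the Chinese remainder theorem s ≡ 15 (mod 42). Since 15 ≡ 1 (mod 14) and 14 ∣ 42, we get s ≡ 1 (mod 14).

(⇒) fails; (⇐) holds.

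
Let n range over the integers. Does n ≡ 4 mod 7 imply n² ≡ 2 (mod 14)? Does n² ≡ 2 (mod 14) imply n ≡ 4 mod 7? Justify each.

Neither implication holds.

(⟹) This fails: take n = 11. Then 11 ≡ 4 (mod 7), but 11² = 121 ≡ 9 (mod 14), not 2.

(⟸) This fails: take n = 10. Then 10² = 100 ≡ 2 (mod 14), yet 10 ≡ 3 (mod 7), not 4.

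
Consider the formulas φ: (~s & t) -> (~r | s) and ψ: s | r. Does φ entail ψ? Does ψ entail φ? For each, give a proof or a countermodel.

[⇒] This fails. Under s = F, r = F, t = F, the left side is true but the right side is false.

[⇐] This fails. Under s = F, r = T, t = T, the left side is false but the right side is true.

Neither implication holds.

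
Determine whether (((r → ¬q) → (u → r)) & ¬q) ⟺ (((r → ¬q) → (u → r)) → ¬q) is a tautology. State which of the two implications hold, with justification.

Not equivalent: only (⇒) holds.

(⟸) This fails. Under r = F, q = F, u = T, the left side is false but the right side is true.

(⟹) Assume the antecedent. If r is true, the antecedent forces (r = T, q = F, u = F) or (r = T, q = F, u = T), and ((r → ¬q) → (u → r)) → ¬q holds there. If r is false, the antecedent forces (r = F, q = F, u = F), and ((r → ¬q) → (u → r)) → ¬q holds there. Either way ((r → ¬q) → (u → r)) → ¬q holds.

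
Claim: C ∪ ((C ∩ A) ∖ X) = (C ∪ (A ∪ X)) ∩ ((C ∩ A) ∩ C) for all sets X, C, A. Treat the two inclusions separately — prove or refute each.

(⊆) fails; (⊇) holds.

Forward inclusion. This inclusion fails. Take X = ∅, C = {1}, A = ∅; then 1 ∈ C ∪ ((C ∩ A) ∖ X) but 1 ∉ (C ∪ (A ∪ X)) ∩ ((C ∩ A) ∩ C).

Reverse inclusion. Let x ∈ (C ∪ (A ∪ X)) ∩ ((C ∩ A) ∩ C). Then either x ∈ C ∩ A and x ∉ X; or x ∈ X ∩ C ∩ A. In each case x ∈ C ∪ ((C ∩ A) ∖ X), so (C ∪ (A ∪ X)) ∩ ((C ∩ A) ∩ C) ⊆ C ∪ ((C ∩ A) ∖ X).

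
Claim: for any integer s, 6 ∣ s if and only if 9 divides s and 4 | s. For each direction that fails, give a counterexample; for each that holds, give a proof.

(→) This fails: take s = 6. Certainly 6 ∣ 6, but 9 ∤ 6.

(←) Suppose 9 ∣ s and 4 ∣ s. Any common multiple of 9 and 4 is a multiple of their lcm; here gcd(9, 4) = 1, so lcm(9, 4) = 9·4 = 36, so 36 ∣ s. Since 6 ∣ 36, it follows that 6 ∣ s.

The forward direction fails; the converse holds.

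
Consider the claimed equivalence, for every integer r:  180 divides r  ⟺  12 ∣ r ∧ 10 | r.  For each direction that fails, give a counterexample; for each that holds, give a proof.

[⇒] If 180 ∣ r, write r = 180q. Since 180 = 15·12, r = 12·(15q), so 12 ∣ r; and since 180 = 18·10, r = 10·(18q), so 10 ∣ r.

[⇐] This fails: take r = 60. Both 12 ∣ 60 and 10 ∣ 60, yet 60 is not a multiple of 180 (since 60 = 0·180 + 60), so 180 ∤ 60.

Only the forward direction holds.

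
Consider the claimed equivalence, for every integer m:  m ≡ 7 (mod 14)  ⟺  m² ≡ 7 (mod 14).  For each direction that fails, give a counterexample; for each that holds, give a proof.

(⟹) Suppose m ≡ 7 (mod 14). Write m = 14j + 7. Then (14j + 7)² = 196j² + 196j + 49 = 14(14j² + 14j + 3) + 7, so m² ≡ 7 (mod 14).

(⟸) Conversely, suppose m² ≡ 7 (mod 14). The only residue r in {0, …, 13} with r² ≡ 7 (mod 14) is r = 7, so m ≡ 7 (mod 14).

Equivalent; both directions hold.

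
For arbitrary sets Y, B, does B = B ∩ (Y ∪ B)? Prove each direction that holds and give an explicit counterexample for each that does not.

(⊆) Let x ∈ B. Then either x ∈ B and x ∉ Y; or x ∈ Y ∩ B. In each case x ∈ B ∩ (Y ∪ B), so B ⊆ B ∩ (Y ∪ B).

(⊇) Let x ∈ B ∩ (Y ∪ B). Then either x ∈ B and x ∉ Y; or x ∈ Y ∩ B. In each case x ∈ B, so B ∩ (Y ∪ B) ⊆ B.

Both inclusions hold; the sets are equal.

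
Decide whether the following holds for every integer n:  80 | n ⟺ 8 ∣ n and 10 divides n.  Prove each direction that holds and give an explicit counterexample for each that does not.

(⟹) If 80 ∣ n, write n = 80q. Since 80 = 10·8, n = 8·(10q), so 8 ∣ n; and since 80 = 8·10, n = 10·(8q), so 10 ∣ n.

(⟸) This fails: take n = 40. Both 8 ∣ 40 and 10 ∣ 40, yet 40 is not a multiple of 80 (since 40 = 0·80 + 40), so 80 ∤ 40.

Only the forward implication holds.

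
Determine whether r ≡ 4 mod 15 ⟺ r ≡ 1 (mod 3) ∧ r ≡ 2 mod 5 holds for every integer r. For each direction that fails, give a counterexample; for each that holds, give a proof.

Forward direction. This fails: r = 4 gives 4 ≡ 4 (mod 15) but 4 ≡ 4 (mod 5), so the conjunction on the right does not hold.

Converse. This fails: r = 7 satisfies both congruences on the right (7 ≡ 1 mod 3 and 7 ≡ 2 mod 5) yet 7 ≡ 7 (mod 15), not 4.

(⇒) fails and (⇐) fails.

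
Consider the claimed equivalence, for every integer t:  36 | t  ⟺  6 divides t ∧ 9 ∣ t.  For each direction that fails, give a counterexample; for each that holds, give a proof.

Not equivalent: only (⇒) holds.

(⇒) If 36 ∣ t, write t = 36q. Since 36 = 6·6, t = 6·(6q), so 6 ∣ t; and since 36 = 4·9, t = 9·(4q), so 9 ∣ t.

(⇐) This fails: take t = 18. Both 6 ∣ 18 and 9 ∣ 18, yet 18 is not a multiple of 36 (since 18 = 0·36 + 18), so 36 ∤ 18.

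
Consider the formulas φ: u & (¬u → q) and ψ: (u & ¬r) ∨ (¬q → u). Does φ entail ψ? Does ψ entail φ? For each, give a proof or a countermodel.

Only the forward implication holds.

[⇐] This fails. Under q = T, r = F, u = F, the left side is false but the right side is true.

[⇒] Assume the antecedent. If q is true, (u & ¬r) ∨ (¬q → u) reduces to true regardless of the other variables. If q is false, the antecedent forces (q = F, r = F, u = T) or (q = F, r = T, u = T), and (u & ¬r) ∨ (¬q → u) holds there. Either way (u & ¬r) ∨ (¬q → u) holds.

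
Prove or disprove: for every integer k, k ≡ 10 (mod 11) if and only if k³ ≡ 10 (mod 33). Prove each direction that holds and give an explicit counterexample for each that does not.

Only the reverse direction holds.

(→) This fails: take k = 21. Then 21 ≡ 10 (mod 11), but 21³ = 9261 ≡ 21 (mod 33), not 10.

(←) Conversely, the residues r modulo 33 with r³ ≡ 10 (mod 33) are exactly {10}, and each is ≡ 10 (mod 11).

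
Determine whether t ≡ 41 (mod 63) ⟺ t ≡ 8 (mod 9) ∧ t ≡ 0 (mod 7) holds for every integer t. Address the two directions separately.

(⇒) This fails: t = 41 gives 41 ≡ 41 (mod 63) but 41 ≡ 5 (mod 9), so the conjunction on the right does not hold.

(⇐) This fails: t = 35 satisfies both congruences on the right (35 ≡ 8 mod 9 and 35 ≡ 0 mod 7) yet 35 ≡ 35 (mod 63), not 41.

Neither implication holds.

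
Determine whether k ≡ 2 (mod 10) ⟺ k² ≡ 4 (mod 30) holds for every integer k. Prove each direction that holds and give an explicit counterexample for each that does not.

(⟹) This fails: take k = 12. Then 12 ≡ 2 (mod 10), but 12² = 144 ≡ 24 (mod 30), not 4.

(⟸) This fails: take k = 8. Then 8² = 64 ≡ 4 (mod 30), yet 8 ≡ 8 (mod 10), not 2.

Both directions fail.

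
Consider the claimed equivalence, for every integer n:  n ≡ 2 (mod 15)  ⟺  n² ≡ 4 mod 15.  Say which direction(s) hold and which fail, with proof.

Not equivalent: only (⇒) holds.

[⇒] Suppose n ≡ 2 (mod 15). Write n = 15j + 2. Then (15j + 2)² = 225j² + 60j + 4 = 15(15j² + 4j) + 4, so n² ≡ 4 (mod 15).

[⇐] This fails: take n = 7. Then 7² = 49 ≡ 4 (mod 15), yet 7 ≡ 7 (mod 15), not 2.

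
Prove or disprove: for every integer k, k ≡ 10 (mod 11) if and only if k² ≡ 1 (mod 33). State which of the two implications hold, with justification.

Neither implication holds.

(→) This fails: take k = 21. Then 21 ≡ 10 (mod 11), but 21² = 441 ≡ 12 (mod 33), not 1.

(←) This fails: take k = 1. Then 1² = 1 ≡ 1 (mod 33), yet 1 ≡ 1 (mod 11), not 10.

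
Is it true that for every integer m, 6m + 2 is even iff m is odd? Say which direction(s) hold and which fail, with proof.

(→) This fails: take m = 0. Then 6m + 2 = 2, which is even, yet m = 0 is even, not odd.

(←) Suppose m is odd. Since 6 is even, 6m is even for every m, so 6m + 2 has the same parity as 2, which is even. Hence 6m + 2 is even.

(⇒) fails; (⇐) holds.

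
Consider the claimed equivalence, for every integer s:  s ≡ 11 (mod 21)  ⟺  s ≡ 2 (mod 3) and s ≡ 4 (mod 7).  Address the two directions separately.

The biconditional holds.

(⟹) Suppose s ≡ 11 (mod 21); write s = 21j + 11. Since 3 ∣ 21, reducing mod 3 gives s ≡ 11 ≡ 2 (mod 3); since 7 ∣ 21, reducing mod 7 gives s ≡ 11 ≡ 4 (mod 7).

(⟸) Conversely, if s ≡ 2 (mod 3) and s ≡ 4 (mod 7), then by the Chinese remainder theorem s ≡ 11 (mod 21). This is exactly s ≡ 11 (mod 21).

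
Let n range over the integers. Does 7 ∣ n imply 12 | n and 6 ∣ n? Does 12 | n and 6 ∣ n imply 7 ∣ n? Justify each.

Forward direction. This fails: take n = 7. Certainly 7 ∣ 7, but 12 ∤ 7.

Converse. This fails: take n = 12. Both 12 ∣ 12 and 6 ∣ 12, yet 12 is not a multiple of 7 (since 12 = 1·7 + 5), so 7 ∤ 12.

Neither implication holds.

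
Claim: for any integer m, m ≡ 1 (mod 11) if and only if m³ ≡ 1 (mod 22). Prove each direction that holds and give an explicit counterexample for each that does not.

Only the converse holds.

(→) This fails: take m = 12. Then 12 ≡ 1 (mod 11), but 12³ = 1728 ≡ 12 (mod 22), not 1.

(←) Conversely, the residues r modulo 22 with r³ ≡ 1 (mod 22) are exactly {1}, and each is ≡ 1 (mod 11).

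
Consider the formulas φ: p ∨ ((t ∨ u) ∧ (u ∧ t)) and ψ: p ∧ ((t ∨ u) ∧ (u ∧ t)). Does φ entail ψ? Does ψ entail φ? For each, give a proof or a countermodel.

[⇒] This fails. Under p = T, t = F, u = F, the left side is true but the right side is false.

[⇐] Assume the antecedent. If p is true, p ∨ ((t ∨ u) ∧ (u ∧ t)) reduces to true regardless of the other variables. If p is false, the antecedent cannot hold. Either way p ∨ ((t ∨ u) ∧ (u ∧ t)) holds.

Only the reverse direction holds.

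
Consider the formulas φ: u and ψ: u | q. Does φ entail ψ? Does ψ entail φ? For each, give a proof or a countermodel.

(→) Assume the antecedent. If q is true, u | q reduces to true regardless of the other variables. If q is false, the antecedent forces (q = F, u = T), and u | q holds there. Either way u | q holds.

(←) This fails. Under q = T, u = F, the left side is false but the right side is true.

(⇒) holds; (⇐) fails.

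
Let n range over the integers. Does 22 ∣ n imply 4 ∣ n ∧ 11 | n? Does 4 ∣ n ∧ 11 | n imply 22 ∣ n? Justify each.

Only the reverse direction holds.

(←) Suppose 4 ∣ n and 11 ∣ n. Any common multiple of 4 and 11 is a multiple of their lcm; here gcd(4, 11) = 1, so lcm(4, 11) = 4·11 = 44, so 44 ∣ n. Since 22 ∣ 44, it follows that 22 ∣ n.

(→) This fails: take n = 22. Certainly 22 ∣ 22, but 4 ∤ 22.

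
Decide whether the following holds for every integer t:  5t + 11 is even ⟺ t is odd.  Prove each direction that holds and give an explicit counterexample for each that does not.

[⇒] Suppose 5t + 11 is even. Since 5 is odd, 5t and t have the same parity, so 5t + 11 ≡ t + 11 (mod 2). As 11 is odd, 5t + 11 is even exactly when t is odd. Thus t is odd.

[⇐] Conversely, suppose t is odd; write t = 2j + 1. Then 5t + 11 = 5·(2j + 1) + 11 = 2·5j + 16, which is even.

The biconditional holds.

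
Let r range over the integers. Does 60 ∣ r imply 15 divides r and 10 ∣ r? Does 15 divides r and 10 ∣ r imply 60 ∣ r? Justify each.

Only the forward implication holds.

(→) If 60 ∣ r, write r = 60q. Since 60 = 4·15, r = 15·(4q), so 15 ∣ r; and since 60 = 6·10, r = 10·(6q), so 10 ∣ r.

(←) This fails: take r = 30. Both 15 ∣ 30 and 10 ∣ 30, yet 30 is not a multiple of 60 (since 30 = 0·60 + 30), so 60 ∤ 30.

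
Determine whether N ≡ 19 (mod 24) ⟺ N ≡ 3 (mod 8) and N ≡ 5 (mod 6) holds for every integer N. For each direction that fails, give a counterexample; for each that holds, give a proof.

[⇒] This fails: N = 19 gives 19 ≡ 19 (mod 24) but 19 ≡ 1 (mod 6), so the conjunction on the right does not hold.

[⇐] This fails: N = 11 satisfies both congruences on the right (11 ≡ 3 mod 8 and 11 ≡ 5 mod 6) yet 11 ≡ 11 (mod 24), not 19.

Neither implication holds.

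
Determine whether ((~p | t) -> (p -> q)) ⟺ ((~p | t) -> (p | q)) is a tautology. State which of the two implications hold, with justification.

Neither implication holds.

(⇒) This fails. Under p = F, t = F, q = F, the left side is true but the right side is false.

(⇐) This fails. Under p = T, t = T, q = F, the left side is false but the right side is true.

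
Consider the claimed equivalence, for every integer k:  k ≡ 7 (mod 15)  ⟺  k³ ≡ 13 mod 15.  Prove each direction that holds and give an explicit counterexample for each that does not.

The biconditional holds.

Forward direction. Suppose k ≡ 7 (mod 15). Write k = 15j + 7. Then (15j + 7)³ = 3375j³ + 4725j² + 2205j + 343 = 15(225j³ + 315j² + 147j + 22) + 13, so k³ ≡ 13 (mod 15).

Converse. Suppose k³ ≡ 13 (mod 15). The only residue r in {0, …, 14} with r³ ≡ 13 (mod 15) is r = 7, so k ≡ 7 (mod 15).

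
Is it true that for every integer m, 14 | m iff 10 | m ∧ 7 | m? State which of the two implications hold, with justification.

Not equivalent: only (⇐) holds.

(←) Suppose 10 ∣ m and 7 ∣ m. Any common multiple of 10 and 7 is a multiple of their lcm; here gcd(10, 7) = 1, so lcm(10, 7) = 10·7 = 70, so 70 ∣ m. Since 14 ∣ 70, it follows that 14 ∣ m.

(→) This fails: take m = 14. Certainly 14 ∣ 14, but 10 ∤ 14.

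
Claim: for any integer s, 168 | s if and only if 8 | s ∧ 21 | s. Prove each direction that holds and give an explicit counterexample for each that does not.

Both implications hold.

(⇒) If 168 ∣ s, write s = 168q. Since 168 = 21·8, s = 8·(21q), so 8 ∣ s; and since 168 = 8·21, s = 21·(8q), so 21 ∣ s.

(⇐) Suppose 8 ∣ s and 21 ∣ s. Any common multiple of 8 and 21 is a multiple of their lcm; here gcd(8, 21) = 1, so lcm(8, 21) = 8·21 = 168, so 168 ∣ s.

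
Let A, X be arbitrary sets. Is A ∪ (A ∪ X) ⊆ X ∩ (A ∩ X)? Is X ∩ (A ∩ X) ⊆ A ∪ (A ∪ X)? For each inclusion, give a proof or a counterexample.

(⊆) This inclusion fails. Take A = {1}, X = ∅; then 1 ∈ A ∪ (A ∪ X) but 1 ∉ X ∩ (A ∩ X).

(⊇) Let x ∈ X ∩ (A ∩ X). Then x ∈ A ∩ X, from which x ∈ A ∪ (A ∪ X).

(⊆) fails; (⊇) holds.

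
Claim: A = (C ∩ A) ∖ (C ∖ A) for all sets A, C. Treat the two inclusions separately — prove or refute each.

(⊆) This inclusion fails. Take A = {1}, C = ∅; then 1 ∈ A but 1 ∉ (C ∩ A) ∖ (C ∖ A).

(⊇) Let x ∈ (C ∩ A) ∖ (C ∖ A). Then x ∈ A ∩ C, from which x ∈ A.

Only the reverse inclusion holds.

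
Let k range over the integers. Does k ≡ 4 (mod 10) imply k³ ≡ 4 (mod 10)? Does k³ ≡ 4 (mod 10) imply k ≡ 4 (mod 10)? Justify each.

(⇒) Suppose k ≡ 4 (mod 10). Write k = 10j + 4. Then (10j + 4)³ = 1000j³ + 1200j² + 480j + 64 = 10(100j³ + 120j² + 48j + 6) + 4, so k³ ≡ 4 (mod 10).

(⇐) Conversely, suppose k³ ≡ 4 (mod 10). The only residue r in {0, …, 9} with r³ ≡ 4 (mod 10) is r = 4, so k ≡ 4 (mod 10).

Both directions hold; the statement is true.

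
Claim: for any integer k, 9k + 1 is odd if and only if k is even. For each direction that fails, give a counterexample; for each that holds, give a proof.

Forward direction. Suppose 9k + 1 is odd. Since 9 is odd, 9k and k have the same parity, so 9k + 1 ≡ k + 1 (mod 2). As 1 is odd, 9k + 1 is odd exactly when k is even. Thus k is even.

Converse. Suppose k is even; write k = 2j. Then 9k + 1 = 9·(2j) + 1 = 2·9j + 1, which is odd.

Both implications hold.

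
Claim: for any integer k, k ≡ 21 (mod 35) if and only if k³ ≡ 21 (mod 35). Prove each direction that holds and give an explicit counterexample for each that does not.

Equivalent; both directions hold.

Forward direction. Suppose k ≡ 21 (mod 35). Write k = 35j + 21. Then (35j + 21)³ = 42875j³ + 77175j² + 46305j + 9261 = 35(1225j³ + 2205j² + 1323j + 264) + 21, so k³ ≡ 21 (mod 35).

Converse. Suppose k³ ≡ 21 (mod 35). The only residue r in {0, …, 34} with r³ ≡ 21 (mod 35) is r = 21, so k ≡ 21 (mod 35).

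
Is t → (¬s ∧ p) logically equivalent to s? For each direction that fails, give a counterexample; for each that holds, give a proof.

(→) This fails. Under s = F, t = F, p = F, the left side is true but the right side is false.

(←) This fails. Under s = T, t = T, p = F, the left side is false but the right side is true.

Neither implication holds.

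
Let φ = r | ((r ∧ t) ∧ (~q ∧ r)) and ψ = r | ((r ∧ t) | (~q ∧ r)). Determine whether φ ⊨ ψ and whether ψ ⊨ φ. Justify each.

Equivalent; both directions hold.

(⟹) Assume the antecedent. If q is true, the antecedent forces (q = T, r = T, t = F) or (q = T, r = T, t = T), and r | ((r ∧ t) | (~q ∧ r)) holds there. If q is false, the antecedent forces (q = F, r = T, t = F) or (q = F, r = T, t = T), and r | ((r ∧ t) | (~q ∧ r)) holds there. Either way r | ((r ∧ t) | (~q ∧ r)) holds.

(⟸) Assume the antecedent. If q is true, the antecedent forces (q = T, r = T, t = F) or (q = T, r = T, t = T), and r | ((r ∧ t) ∧ (~q ∧ r)) holds there. If q is false, the antecedent forces (q = F, r = T, t = F) or (q = F, r = T, t = T), and r | ((r ∧ t) ∧ (~q ∧ r)) holds there. Either way r | ((r ∧ t) ∧ (~q ∧ r)) holds.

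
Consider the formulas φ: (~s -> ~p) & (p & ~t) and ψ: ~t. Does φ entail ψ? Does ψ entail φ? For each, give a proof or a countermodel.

The forward direction holds; the converse fails.

(→) Assume the antecedent. If p is true, the antecedent forces (p = T, t = F, s = T), and ~t holds there. If p is false, the antecedent cannot hold. Either way ~t holds.

(←) This fails. Under p = F, t = F, s = F, the left side is false but the right side is true.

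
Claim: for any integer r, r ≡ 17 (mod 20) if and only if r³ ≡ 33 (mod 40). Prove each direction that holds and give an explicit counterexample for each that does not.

Forward direction. This fails: take r = 37. Then 37 ≡ 17 (mod 20), but 37³ = 50653 ≡ 13 (mod 40), not 33.

Converse. The residues r modulo 40 with r³ ≡ 33 (mod 40) are exactly {17}, and each is ≡ 17 (mod 20).

Only the reverse direction holds.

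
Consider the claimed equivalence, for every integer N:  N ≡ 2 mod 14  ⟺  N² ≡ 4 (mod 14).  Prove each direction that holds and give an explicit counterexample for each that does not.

Not equivalent: only (⇒) holds.

(⇒) Suppose N ≡ 2 mod 14. Write N = 14j + 2. Then (14j + 2)² = 196j² + 56j + 4 = 14(14j² + 4j) + 4, so N² ≡ 4 (mod 14).

(⇐) This fails: take N = 12. Then 12² = 144 ≡ 4 (mod 14), yet 12 ≡ 12 (mod 14), not 2.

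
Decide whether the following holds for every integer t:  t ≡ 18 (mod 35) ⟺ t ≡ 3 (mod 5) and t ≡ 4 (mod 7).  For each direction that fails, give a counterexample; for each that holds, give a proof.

Both directions hold; the statement is true.

(⟹) Suppose t ≡ 18 (mod 35); write t = 35j + 18. Since 5 ∣ 35, reducing mod 5 gives t ≡ 18 ≡ 3 (mod 5); since 7 ∣ 35, reducing mod 7 gives t ≡ 18 ≡ 4 (mod 7).

(⟸) Conversely, if t ≡ 3 (mod 5) and t ≡ 4 (mod 7), then by the Chinese remainder theorem t ≡ 18 (mod 35). This is exactly t ≡ 18 (mod 35).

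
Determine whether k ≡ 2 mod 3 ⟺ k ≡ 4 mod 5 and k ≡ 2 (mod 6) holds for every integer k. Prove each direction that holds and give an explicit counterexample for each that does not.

Only the reverse direction holds.

Forward direction. This fails: k = 2 gives 2 ≡ 2 (mod 3) but 2 ≡ 2 (mod 5), so the conjunction on the right does not hold.

Converse. If k ≡ 4 (mod 5) and k ≡ 2 (mod 6), then by the Chinese remainder theorem k ≡ 14 (mod 30). Since 14 ≡ 2 (mod 3) and 3 ∣ 30, we get k ≡ 2 (mod 3).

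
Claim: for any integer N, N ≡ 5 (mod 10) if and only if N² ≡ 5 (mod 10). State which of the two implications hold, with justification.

Both directions hold.

(→) Suppose N ≡ 5 (mod 10). Write N = 10j + 5. Then (10j + 5)² = 100j² + 100j + 25 = 10(10j² + 10j + 2) + 5, so N² ≡ 5 (mod 10).

(←) For the converse, argue contrapositively. If N ≢ 5 (mod 10), then N is congruent to one of 0, 1, 2, 3, 4, 6, 7, 8, 9 modulo 10, and these give N² ≡ 0, 1, 4, 9, 6, 6, 9, 4, 1 respectively — never 5.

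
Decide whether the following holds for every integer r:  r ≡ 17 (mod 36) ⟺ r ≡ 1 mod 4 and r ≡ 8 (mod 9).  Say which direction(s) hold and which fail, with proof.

Both directions hold; the statement is true.

(←) If r ≡ 1 (mod 4) and r ≡ 8 (mod 9), then by the Chinese remainder theorem r ≡ 17 (mod 36). This is exactly r ≡ 17 (mod 36).

(→) Suppose r ≡ 17 (mod 36); write r = 36j + 17. Since 4 ∣ 36, reducing mod 4 gives r ≡ 17 ≡ 1 (mod 4); since 9 ∣ 36, reducing mod 9 gives r ≡ 17 ≡ 8 (mod 9).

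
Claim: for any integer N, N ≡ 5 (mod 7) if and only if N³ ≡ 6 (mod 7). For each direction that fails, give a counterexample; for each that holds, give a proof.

[⇐] This fails: take N = 3. Then 3³ = 27 ≡ 6 (mod 7), yet 3 ≡ 3 (mod 7), not 5.

[⇒] Suppose N ≡ 5 (mod 7). Write N = 7j + 5. Then (7j + 5)³ = 343j³ + 735j² + 525j + 125 = 7(49j³ + 105j² + 75j + 17) + 6, so N³ ≡ 6 (mod 7).

(⇒) holds; (⇐) fails.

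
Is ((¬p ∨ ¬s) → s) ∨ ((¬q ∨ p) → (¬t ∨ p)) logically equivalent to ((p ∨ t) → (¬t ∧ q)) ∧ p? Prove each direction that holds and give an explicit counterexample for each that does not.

Only the converse holds.

Forward direction. This fails. Under p = F, s = F, q = F, t = F, the left side is true but the right side is false.

Converse. Assume the antecedent. If p is true, the consequent reduces to true regardless of the other variables. If p is false, the antecedent cannot hold. Either way the consequent holds.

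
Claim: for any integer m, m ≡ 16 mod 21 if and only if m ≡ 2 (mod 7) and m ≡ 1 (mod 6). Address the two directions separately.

Only the converse holds.

(→) This fails: m = 16 gives 16 ≡ 16 (mod 21) but 16 ≡ 4 (mod 6), so the conjunction on the right does not hold.

(←) Conversely, if m ≡ 2 (mod 7) and m ≡ 1 (mod 6), then by the Chinese remainder theorem m ≡ 37 (mod 42). Since 37 ≡ 16 (mod 21) and 21 ∣ 42, we get m ≡ 16 (mod 21).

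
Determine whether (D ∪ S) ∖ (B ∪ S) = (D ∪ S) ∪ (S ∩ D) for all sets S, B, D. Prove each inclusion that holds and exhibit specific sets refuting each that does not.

The sets are not equal: only the forward inclusion holds.

Reverse inclusion. This inclusion fails. Take S = {1}, B = ∅, D = ∅; then 1 ∈ (D ∪ S) ∪ (S ∩ D) but 1 ∉ (D ∪ S) ∖ (B ∪ S).

Forward inclusion. Let x ∈ (D ∪ S) ∖ (B ∪ S). Then x ∈ D and x ∉ S, B, from which x ∈ (D ∪ S) ∪ (S ∩ D).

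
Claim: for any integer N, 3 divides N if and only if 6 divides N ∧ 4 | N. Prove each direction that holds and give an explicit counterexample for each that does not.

(⟹) This fails: take N = 3. Certainly 3 ∣ 3, but 6 ∤ 3.

(⟸) Suppose 6 ∣ N and 4 ∣ N. Any common multiple of 6 and 4 is a multiple of their lcm; here lcm(6, 4) = 6·4/gcd(6, 4) = 24/2 = 12, so 12 ∣ N. Since 3 ∣ 12, it follows that 3 ∣ N.

The forward direction fails; the converse holds.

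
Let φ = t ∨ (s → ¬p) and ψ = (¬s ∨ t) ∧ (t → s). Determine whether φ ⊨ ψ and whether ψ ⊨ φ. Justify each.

[⇒] This fails. Under t = T, p = F, s = F, the left side is true but the right side is false.

[⇐] Assume the antecedent. If t is true, t ∨ (s → ¬p) reduces to true regardless of the other variables. If t is false, the antecedent forces (t = F, p = F, s = F) or (t = F, p = T, s = F), and t ∨ (s → ¬p) holds there. Either way t ∨ (s → ¬p) holds.

(⇒) fails; (⇐) holds.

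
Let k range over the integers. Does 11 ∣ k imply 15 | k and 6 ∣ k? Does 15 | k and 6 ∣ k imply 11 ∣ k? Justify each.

(⇒) This fails: take k = 11. Certainly 11 ∣ 11, but 15 ∤ 11.

(⇐) This fails: take k = 30. Both 15 ∣ 30 and 6 ∣ 30, yet 30 is not a multiple of 11 (since 30 = 2·11 + 8), so 11 ∤ 30.

Both directions fail.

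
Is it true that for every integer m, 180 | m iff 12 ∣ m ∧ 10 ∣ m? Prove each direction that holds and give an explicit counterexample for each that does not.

Only the forward direction holds.

(⇒) If 180 ∣ m, write m = 180q. Since 180 = 15·12, m = 12·(15q), so 12 ∣ m; and since 180 = 18·10, m = 10·(18q), so 10 ∣ m.

(⇐) This fails: take m = 60. Both 12 ∣ 60 and 10 ∣ 60, yet 60 is not a multiple of 180 (since 60 = 0·180 + 60), so 180 ∤ 60.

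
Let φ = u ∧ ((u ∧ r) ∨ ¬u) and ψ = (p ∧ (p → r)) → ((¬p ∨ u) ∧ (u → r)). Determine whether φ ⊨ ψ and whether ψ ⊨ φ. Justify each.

[⇐] This fails. Under u = F, p = F, r = F, the left side is false but the right side is true.

[⇒] Assume the antecedent. If u is true, the consequent reduces to true regardless of the other variables. If u is false, the antecedent cannot hold. Either way the consequent holds.

The forward direction holds; the converse fails.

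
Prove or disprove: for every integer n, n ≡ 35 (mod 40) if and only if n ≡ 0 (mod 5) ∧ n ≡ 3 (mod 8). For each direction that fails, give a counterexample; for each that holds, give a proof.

Equivalent; both directions hold.

[⇒] Suppose n ≡ 35 (mod 40); write n = 40j + 35. Since 5 ∣ 40, reducing mod 5 gives n ≡ 35 ≡ 0 (mod 5); since 8 ∣ 40, reducing mod 8 gives n ≡ 35 ≡ 3 (mod 8).

[⇐] Conversely, if n ≡ 0 (mod 5) and n ≡ 3 (mod 8), then by the Chinese remainder theorem n ≡ 35 (mod 40). This is exactly n ≡ 35 (mod 40).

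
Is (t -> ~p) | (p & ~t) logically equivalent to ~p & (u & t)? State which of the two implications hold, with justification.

(⇐) Assume the antecedent. If u is true, the antecedent forces (u = T, t = T, p = F), and (t -> ~p) | (p & ~t) holds there. If u is false, the antecedent cannot hold. Either way (t -> ~p) | (p & ~t) holds.

(⇒) This fails. Under u = F, t = F, p = F, the left side is true but the right side is false.

The forward direction fails; the converse holds.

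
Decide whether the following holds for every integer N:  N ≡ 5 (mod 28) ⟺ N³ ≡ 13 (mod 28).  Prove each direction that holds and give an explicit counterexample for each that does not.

[⇒] Suppose N ≡ 5 (mod 28). Write N = 28j + 5. Then (28j + 5)³ = 21952j³ + 11760j² + 2100j + 125 = 28(784j³ + 420j² + 75j + 4) + 13, so N³ ≡ 13 (mod 28).

[⇐] This fails: take N = 13. Then 13³ = 2197 ≡ 13 (mod 28), yet 13 ≡ 13 (mod 28), not 5.

(⇒) holds; (⇐) fails.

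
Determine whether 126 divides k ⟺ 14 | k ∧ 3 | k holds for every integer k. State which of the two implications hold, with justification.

The forward direction holds; the converse fails.

(⇒) If 126 ∣ k, write k = 126q. Since 126 = 9·14, k = 14·(9q), so 14 ∣ k; and since 126 = 42·3, k = 3·(42q), so 3 ∣ k.

(⇐) This fails: take k = 42. Both 14 ∣ 42 and 3 ∣ 42, yet 42 is not a multiple of 126 (since 42 = 0·126 + 42), so 126 ∤ 42.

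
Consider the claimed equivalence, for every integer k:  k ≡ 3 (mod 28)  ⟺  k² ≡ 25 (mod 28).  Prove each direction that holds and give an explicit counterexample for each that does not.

Neither implication holds.

Forward direction. This fails: take k = 3. Then 3 ≡ 3 (mod 28), but 3² = 9 ≡ 9 (mod 28), not 25.

Converse. This fails: take k = 5. Then 5² = 25 ≡ 25 (mod 28), yet 5 ≡ 5 (mod 28), not 3.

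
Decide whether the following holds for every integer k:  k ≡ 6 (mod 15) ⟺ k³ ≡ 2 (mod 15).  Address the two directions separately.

(⇒) This fails: take k = 6. Then 6 ≡ 6 (mod 15), but 6³ = 216 ≡ 6 (mod 15), not 2.

(⇐) This fails: take k = 8. Then 8³ = 512 ≡ 2 (mod 15), yet 8 ≡ 8 (mod 15), not 6.

Neither direction holds.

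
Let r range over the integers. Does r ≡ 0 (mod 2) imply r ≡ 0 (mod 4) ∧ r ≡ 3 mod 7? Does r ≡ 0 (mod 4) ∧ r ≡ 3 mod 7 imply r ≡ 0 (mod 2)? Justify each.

(←) If r ≡ 0 (mod 4) and r ≡ 3 (mod 7), then by the Chinese remainder theorem r ≡ 24 (mod 28). Since 24 ≡ 0 (mod 2) and 2 ∣ 28, we get r ≡ 0 (mod 2).

(→) This fails: r = 0 gives 0 ≡ 0 (mod 2) but 0 ≡ 0 (mod 7), so the conjunction on the right does not hold.

Not equivalent: only (⇐) holds.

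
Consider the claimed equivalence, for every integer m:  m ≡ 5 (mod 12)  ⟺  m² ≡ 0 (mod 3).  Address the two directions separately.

Both directions fail.

(⇒) This fails: take m = 5. Then 5 ≡ 5 (mod 12), but 5² = 25 ≡ 1 (mod 3), not 0.

(⇐) This fails: take m = 0. Then 0² = 0 ≡ 0 (mod 3), yet 0 ≡ 0 (mod 12), not 5.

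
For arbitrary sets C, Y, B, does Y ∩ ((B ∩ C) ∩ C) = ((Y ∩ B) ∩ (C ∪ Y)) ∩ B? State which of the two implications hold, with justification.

Forward inclusion. Let x ∈ Y ∩ ((B ∩ C) ∩ C). Then x ∈ C ∩ Y ∩ B, from which x ∈ ((Y ∩ B) ∩ (C ∪ Y)) ∩ B.

Reverse inclusion. This inclusion fails. Take C = ∅, Y = {1}, B = {1}; then 1 ∈ ((Y ∩ B) ∩ (C ∪ Y)) ∩ B but 1 ∉ Y ∩ ((B ∩ C) ∩ C).

(⊆) holds; (⊇) fails.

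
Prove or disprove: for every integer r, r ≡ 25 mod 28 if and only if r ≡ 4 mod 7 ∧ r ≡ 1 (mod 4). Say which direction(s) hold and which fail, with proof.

Both implications hold.

[⇒] Suppose r ≡ 25 (mod 28); write r = 28j + 25. Since 7 ∣ 28, reducing mod 7 gives r ≡ 25 ≡ 4 (mod 7); since 4 ∣ 28, reducing mod 4 gives r ≡ 25 ≡ 1 (mod 4).

[⇐] Conversely, if r ≡ 4 (mod 7) and r ≡ 1 (mod 4), then by the Chinese remainder theorem r ≡ 25 (mod 28). This is exactly r ≡ 25 (mod 28).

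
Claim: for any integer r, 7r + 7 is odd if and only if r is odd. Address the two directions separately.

Neither implication holds.

[⇒] This fails: r = 2 gives 7r + 7 = 21, which is odd, but 2 is even, not odd.

[⇐] This also fails: r = 1 is odd, but 7r + 7 = 14 is even, not odd.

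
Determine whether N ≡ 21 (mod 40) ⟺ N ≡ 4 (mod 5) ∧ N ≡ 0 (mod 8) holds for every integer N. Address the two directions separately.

(⟹) This fails: N = 21 gives 21 ≡ 21 (mod 40) but 21 ≡ 1 (mod 5), so the conjunction on the right does not hold.

(⟸) This fails: N = 24 satisfies both congruences on the right (24 ≡ 4 mod 5 and 24 ≡ 0 mod 8) yet 24 ≡ 24 (mod 40), not 21.

(⇒) fails and (⇐) fails.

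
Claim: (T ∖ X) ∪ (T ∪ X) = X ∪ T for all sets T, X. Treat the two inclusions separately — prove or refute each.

(⟸) Let x ∈ X ∪ T. Then either x ∈ T and x ∉ X; or x ∈ X and x ∉ T; or x ∈ T ∩ X. In each case x ∈ (T ∖ X) ∪ (T ∪ X), so X ∪ T ⊆ (T ∖ X) ∪ (T ∪ X).

(⟹) Let x ∈ (T ∖ X) ∪ (T ∪ X). Then either x ∈ T and x ∉ X; or x ∈ X and x ∉ T; or x ∈ T ∩ X. In each case x ∈ X ∪ T, so (T ∖ X) ∪ (T ∪ X) ⊆ X ∪ T.

Both inclusions hold.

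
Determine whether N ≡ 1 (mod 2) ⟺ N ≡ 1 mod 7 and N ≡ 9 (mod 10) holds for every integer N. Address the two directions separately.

Converse. If N ≡ 1 (mod 7) and N ≡ 9 (mod 10), then by the Chinese remainder theorem N ≡ 29 (mod 70). Since 29 ≡ 1 (mod 2) and 2 ∣ 70, we get N ≡ 1 (mod 2).

Forward direction. This fails: N = 1 gives 1 ≡ 1 (mod 2) but 1 ≡ 1 (mod 10), so the conjunction on the right does not hold.

Only the converse holds.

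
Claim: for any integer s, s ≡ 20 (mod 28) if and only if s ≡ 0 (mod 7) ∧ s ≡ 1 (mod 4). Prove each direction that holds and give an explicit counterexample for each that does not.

[⇒] This fails: s = 20 gives 20 ≡ 20 (mod 28) but 20 ≡ 6 (mod 7), so the conjunction on the right does not hold.

[⇐] This fails: s = 21 satisfies both congruences on the right (21 ≡ 0 mod 7 and 21 ≡ 1 mod 4) yet 21 ≡ 21 (mod 28), not 20.

(⇒) fails and (⇐) fails.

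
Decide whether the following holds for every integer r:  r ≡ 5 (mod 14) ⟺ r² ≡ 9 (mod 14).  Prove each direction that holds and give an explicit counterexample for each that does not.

(⇒) fails and (⇐) fails.

(→) This fails: take r = 5. Then 5 ≡ 5 (mod 14), but 5² = 25 ≡ 11 (mod 14), not 9.

(←) This fails: take r = 3. Then 3² = 9 ≡ 9 (mod 14), yet 3 ≡ 3 (mod 14), not 5.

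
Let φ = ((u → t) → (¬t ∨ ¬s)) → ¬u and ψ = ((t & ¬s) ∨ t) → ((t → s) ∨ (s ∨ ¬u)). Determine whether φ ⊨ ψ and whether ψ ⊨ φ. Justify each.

(⟹) Assume the antecedent. If s is true, the consequent reduces to true regardless of the other variables. If s is false, the antecedent forces (s = F, t = F, u = F) or (s = F, t = T, u = F), and the consequent holds there. Either way the consequent holds.

(⟸) This fails. Under s = F, t = F, u = T, the left side is false but the right side is true.

Only the forward direction holds.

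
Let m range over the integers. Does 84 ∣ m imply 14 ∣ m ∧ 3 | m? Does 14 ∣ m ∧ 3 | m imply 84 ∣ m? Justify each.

(⇒) holds; (⇐) fails.

[⇒] If 84 ∣ m, write m = 84q. Since 84 = 6·14, m = 14·(6q), so 14 ∣ m; and since 84 = 28·3, m = 3·(28q), so 3 ∣ m.

[⇐] This fails: take m = 42. Both 14 ∣ 42 and 3 ∣ 42, yet 42 is not a multiple of 84 (since 42 = 0·84 + 42), so 84 ∤ 42.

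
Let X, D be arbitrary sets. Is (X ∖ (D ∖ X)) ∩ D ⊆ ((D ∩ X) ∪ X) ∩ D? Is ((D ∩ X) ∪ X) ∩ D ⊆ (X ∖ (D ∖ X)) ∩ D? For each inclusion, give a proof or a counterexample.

(⊇) Let x ∈ ((D ∩ X) ∪ X) ∩ D. Then x ∈ X ∩ D, from which x ∈ (X ∖ (D ∖ X)) ∩ D.

(⊆) Let x ∈ (X ∖ (D ∖ X)) ∩ D. Then x ∈ X ∩ D, from which x ∈ ((D ∩ X) ∪ X) ∩ D.

Both inclusions hold.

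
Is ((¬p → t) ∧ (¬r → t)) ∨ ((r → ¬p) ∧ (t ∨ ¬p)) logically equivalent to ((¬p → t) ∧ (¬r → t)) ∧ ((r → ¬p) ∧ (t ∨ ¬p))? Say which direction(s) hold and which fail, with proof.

Only the reverse direction holds.

Forward direction. This fails. Under r = F, t = F, p = F, the left side is true but the right side is false.

Converse. Assume the antecedent. If r is true, the consequent reduces to true regardless of the other variables. If r is false, the antecedent forces (r = F, t = T, p = F) or (r = F, t = T, p = T), and the consequent holds there. Either way the consequent holds.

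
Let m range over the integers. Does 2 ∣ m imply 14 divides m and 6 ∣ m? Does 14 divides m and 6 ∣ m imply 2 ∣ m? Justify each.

(→) This fails: take m = 2. Certainly 2 ∣ 2, but 14 ∤ 2.

(←) Suppose 14 ∣ m and 6 ∣ m. Any common multiple of 14 and 6 is a multiple of their lcm; here lcm(14, 6) = 14·6/gcd(14, 6) = 84/2 = 42, so 42 ∣ m. Since 2 ∣ 42, it follows that 2 ∣ m.

Not equivalent: only (⇐) holds.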